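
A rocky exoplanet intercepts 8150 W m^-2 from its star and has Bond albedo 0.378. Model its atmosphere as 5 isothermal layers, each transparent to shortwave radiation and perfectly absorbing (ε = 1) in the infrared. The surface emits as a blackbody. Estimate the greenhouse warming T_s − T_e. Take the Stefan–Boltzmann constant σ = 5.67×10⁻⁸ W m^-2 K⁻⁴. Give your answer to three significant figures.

Top-of-atmosphere balance: σT_e⁴ = S(1−α)/4 = 1267 W m^-2 → T_e = 386.7 K.
T_s = (N+1)^(1/4)·T_e = 605.2 K.
Warming: T_s − T_e = 218.5 K.

218 K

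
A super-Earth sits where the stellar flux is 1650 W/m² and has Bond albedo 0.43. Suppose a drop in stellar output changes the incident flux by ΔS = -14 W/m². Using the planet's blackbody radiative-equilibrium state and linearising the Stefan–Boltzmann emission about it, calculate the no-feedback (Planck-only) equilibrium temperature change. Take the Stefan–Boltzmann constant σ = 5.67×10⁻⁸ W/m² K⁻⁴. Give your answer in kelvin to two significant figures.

The baseline emission temperature is T_e = 253.8 K.
Only a fraction (1−α) is absorbed and it's spread over 4πR², so ΔF = (1−α)ΔS/4 = -1.995 W/m².
The Planck feedback parameter is 4σT_e³ = 3.706 W/m²/K.
Hence the no-feedback warming is ΔF/(4σT_e³) = -0.538 K.

-0.54 K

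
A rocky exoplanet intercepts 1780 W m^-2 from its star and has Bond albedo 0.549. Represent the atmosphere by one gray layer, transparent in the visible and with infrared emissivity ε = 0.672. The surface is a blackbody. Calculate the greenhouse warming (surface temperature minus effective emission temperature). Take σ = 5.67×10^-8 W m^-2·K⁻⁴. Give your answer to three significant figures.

26.3 K

At the top of the atmosphere, σT_e⁴ = S(1−α)/4 = 200.7 W m^-2, giving T_e = 243.9 K.
The surface balance (absorbed SW + ε·downward IR = σT_s⁴) with T_a⁴ = T_s⁴/2 reduces to T_s = T_e·[2/(2−ε)]^¼ = 270.2 K.
Greenhouse warming: T_s − T_e = 26.29 K.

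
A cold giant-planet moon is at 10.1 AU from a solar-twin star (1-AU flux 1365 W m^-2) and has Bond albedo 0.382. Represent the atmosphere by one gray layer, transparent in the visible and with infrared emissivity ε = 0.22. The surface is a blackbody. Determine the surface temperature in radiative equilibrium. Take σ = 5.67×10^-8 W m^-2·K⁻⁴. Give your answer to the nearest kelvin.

Flux at the orbit: S = 1365/(10.1)² = 13.38 W m^-2.
The planet radiates to space at T_e = [S(1−α)/(4σ)]^(1/4) = 77.71 K.
Surface balance with a leaky layer gives σT_s⁴ = σT_e⁴·2/(2−ε), so T_s = T_e·[2/(2−0.22)]^(1/4) = 80.00 K.

80 K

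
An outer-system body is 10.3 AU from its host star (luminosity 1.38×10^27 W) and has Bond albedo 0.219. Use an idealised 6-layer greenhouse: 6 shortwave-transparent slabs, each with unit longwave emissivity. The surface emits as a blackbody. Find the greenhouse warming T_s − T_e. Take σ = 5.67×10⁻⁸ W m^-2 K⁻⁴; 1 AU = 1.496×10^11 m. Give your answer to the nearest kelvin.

Orbital distance: d = 10.3 AU = 1.541×10^12 m.
Spreading L over a sphere of radius d: S = 1.38×10^27/(4π·1.54×10^12²) = 46.25 W m^-2.
OLR = S(1−α)/4 = 9.031 W m^-2; the top layer radiates at T_e = 112.3 K.
Surface: T_s = (7)^¼·T_e = 182.7 K.
Warming: T_s − T_e = 70.39 K.

70 kelvin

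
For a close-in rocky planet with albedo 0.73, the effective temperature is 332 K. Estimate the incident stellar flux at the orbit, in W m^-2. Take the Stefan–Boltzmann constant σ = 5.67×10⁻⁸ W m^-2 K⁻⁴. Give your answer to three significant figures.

Invert the energy balance for S: S = 4σT⁴/(1−α).
The emitted flux is σT⁴ = 688.9 W m^-2.
So S = 4×688.9/(1−0.73) = 10210 W m^-2.

10200 W m^-2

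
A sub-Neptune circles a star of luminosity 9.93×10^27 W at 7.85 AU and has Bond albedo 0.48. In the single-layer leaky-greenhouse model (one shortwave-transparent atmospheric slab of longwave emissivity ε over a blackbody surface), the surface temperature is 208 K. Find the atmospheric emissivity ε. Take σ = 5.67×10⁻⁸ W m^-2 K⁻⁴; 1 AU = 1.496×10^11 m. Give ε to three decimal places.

0.596

d = 7.85 × 1.496×10^11 m = 1.174×10^12 m.
Spreading L over a sphere of radius d: S = 9.93×10^27/(4π·1.17×10^12²) = 573.0 W m^-2.
TOA balance gives T_e = 190.4 K.
T_s⁴ = T_e⁴·2/(2−ε) → ε = 2 − 2(T_e/T_s)⁴ = 2 − 2·(190.4/208)⁴ = 0.5963.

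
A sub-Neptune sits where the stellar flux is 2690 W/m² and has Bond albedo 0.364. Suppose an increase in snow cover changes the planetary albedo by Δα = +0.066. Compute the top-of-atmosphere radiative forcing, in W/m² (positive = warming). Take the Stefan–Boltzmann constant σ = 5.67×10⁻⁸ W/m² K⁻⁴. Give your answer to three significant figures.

TOA radiative forcing: ΔF = −S·Δα/4 = −2690·(+0.066)/4 = -44.39 W/m².

-44.4 W/m²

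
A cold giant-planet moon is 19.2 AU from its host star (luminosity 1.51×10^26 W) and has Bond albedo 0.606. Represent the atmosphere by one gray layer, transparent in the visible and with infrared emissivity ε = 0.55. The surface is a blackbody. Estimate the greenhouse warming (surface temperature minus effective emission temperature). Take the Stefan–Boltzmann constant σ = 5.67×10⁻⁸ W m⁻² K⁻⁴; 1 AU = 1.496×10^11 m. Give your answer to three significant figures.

Orbital distance: d = 19.2 AU = 2.872×10^12 m.
Spreading L over a sphere of radius d: S = 1.51×10^26/(4π·2.87×10^12²) = 1.456 W m⁻².
Effective emission temperature (TOA balance): σT_e⁴ = S(1−α)/4 = 0.1435 W m⁻² → T_e = 39.88 K.
The surface balance (absorbed SW + ε·downward IR = σT_s⁴) with T_a⁴ = T_s⁴/2 reduces to T_s = T_e·[2/(2−ε)]^¼ = 43.22 K.
Greenhouse warming: T_s − T_e = 3.339 K.

3.34 kelvin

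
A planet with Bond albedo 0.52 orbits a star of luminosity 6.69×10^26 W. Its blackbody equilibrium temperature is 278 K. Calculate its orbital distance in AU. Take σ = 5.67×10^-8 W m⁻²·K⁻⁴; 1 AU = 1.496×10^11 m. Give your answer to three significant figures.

0.918 AU

Energy balance gives S = 4σT⁴/(1−α) = 2822 W m⁻².
Then d = [L/(4πS)]^(1/2) = 1.373×10^11 m, i.e. 0.9181 AU.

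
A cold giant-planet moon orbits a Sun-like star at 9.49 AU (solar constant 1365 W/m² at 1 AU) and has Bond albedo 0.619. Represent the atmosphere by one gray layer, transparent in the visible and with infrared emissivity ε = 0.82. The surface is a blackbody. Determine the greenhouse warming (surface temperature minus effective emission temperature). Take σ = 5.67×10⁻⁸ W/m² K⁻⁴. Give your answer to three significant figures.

Irradiance scales as 1/d², so S = 1365 W/m² × (1/9.49)² = 15.16 W/m².
The planet radiates to space at T_e = [S(1−α)/(4σ)]^(1/4) = 71.03 K.
The surface balance (absorbed SW + ε·downward IR = σT_s⁴) with T_a⁴ = T_s⁴/2 reduces to T_s = T_e·[2/(2−ε)]^¼ = 81.05 K.
T_s − T_e = 81.05 − 71.03 = 10.02 K.

10.0 K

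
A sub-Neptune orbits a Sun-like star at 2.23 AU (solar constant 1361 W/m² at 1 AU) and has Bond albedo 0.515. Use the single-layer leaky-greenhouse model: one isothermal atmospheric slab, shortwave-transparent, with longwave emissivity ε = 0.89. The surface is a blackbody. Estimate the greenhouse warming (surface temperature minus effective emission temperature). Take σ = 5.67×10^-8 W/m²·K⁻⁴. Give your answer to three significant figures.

24.7 K

By the inverse-square law, S = 1361/2.23² = 273.7 W/m².
At the top of the atmosphere, σT_e⁴ = S(1−α)/4 = 33.18 W/m², giving T_e = 155.5 K.
Surface balance with a leaky layer gives σT_s⁴ = σT_e⁴·2/(2−ε), so T_s = T_e·[2/(2−0.89)]^(1/4) = 180.2 K.
The atmosphere warms the surface by 24.67 K.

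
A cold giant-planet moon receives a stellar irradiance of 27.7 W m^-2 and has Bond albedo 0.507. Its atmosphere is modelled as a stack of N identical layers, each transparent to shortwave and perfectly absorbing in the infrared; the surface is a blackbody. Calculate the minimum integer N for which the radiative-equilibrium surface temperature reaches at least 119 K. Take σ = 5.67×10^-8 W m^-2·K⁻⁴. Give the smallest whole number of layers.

3

The effective emission temperature is T_e = [S(1−α)/(4σ)]^¼ = 88.09 K.
Since T_s⁴ = (N+1)T_e⁴, we need N ≥ (T_s/T_e)⁴ − 1 = 2.330.
Rounding up, N = 3.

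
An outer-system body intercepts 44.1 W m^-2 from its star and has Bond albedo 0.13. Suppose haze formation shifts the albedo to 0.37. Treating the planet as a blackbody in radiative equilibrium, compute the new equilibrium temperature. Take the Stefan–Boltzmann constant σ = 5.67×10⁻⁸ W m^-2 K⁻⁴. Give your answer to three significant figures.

With the new albedo, S(1−α₂)/4 = 6.946 W m^-2, so T₂ = 105.2 K.

105 kelvin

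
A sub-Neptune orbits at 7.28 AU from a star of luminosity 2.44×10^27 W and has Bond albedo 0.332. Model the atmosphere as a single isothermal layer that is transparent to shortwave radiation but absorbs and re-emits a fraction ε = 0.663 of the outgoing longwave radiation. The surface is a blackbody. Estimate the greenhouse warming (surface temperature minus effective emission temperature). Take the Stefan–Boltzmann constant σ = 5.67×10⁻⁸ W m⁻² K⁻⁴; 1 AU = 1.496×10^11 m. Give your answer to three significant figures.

15.7 K

d = 7.28 × 1.496×10^11 m = 1.089×10^12 m.
Flux at the orbit: S = L/(4πd²) = 2.44×10^27/(4π·(1.09×10^12)²) = 163.7 W m⁻².
At the top of the atmosphere, σT_e⁴ = S(1−α)/4 = 27.34 W m⁻², giving T_e = 148.2 K.
The surface balance (absorbed SW + ε·downward IR = σT_s⁴) with T_a⁴ = T_s⁴/2 reduces to T_s = T_e·[2/(2−ε)]^¼ = 163.9 K.
The atmosphere warms the surface by 15.70 K.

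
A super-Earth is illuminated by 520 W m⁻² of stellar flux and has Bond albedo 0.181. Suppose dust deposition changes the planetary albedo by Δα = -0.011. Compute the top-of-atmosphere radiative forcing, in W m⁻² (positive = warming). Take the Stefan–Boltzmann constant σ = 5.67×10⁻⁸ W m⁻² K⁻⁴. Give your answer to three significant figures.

ΔF = −(S/4)Δα = −(520.0/4)×(-0.011) = 1.430 W m⁻².

1.43 W m⁻²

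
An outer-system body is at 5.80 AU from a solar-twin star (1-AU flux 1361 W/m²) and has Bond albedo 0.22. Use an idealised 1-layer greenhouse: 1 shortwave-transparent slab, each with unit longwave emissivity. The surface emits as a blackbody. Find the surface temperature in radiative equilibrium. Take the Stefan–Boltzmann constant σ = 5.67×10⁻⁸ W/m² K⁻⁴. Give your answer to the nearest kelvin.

Flux at the orbit: S = 1361/(5.80)² = 40.46 W/m².
Top-of-atmosphere balance: σT_e⁴ = S(1−α)/4 = 7.889 W/m² → T_e = 108.6 K.
For an N-layer opaque stack, T_s⁴ = (N+1)T_e⁴, hence T_s = (2)^(1/4)×108.6 K = 129.2 K.

129 kelvin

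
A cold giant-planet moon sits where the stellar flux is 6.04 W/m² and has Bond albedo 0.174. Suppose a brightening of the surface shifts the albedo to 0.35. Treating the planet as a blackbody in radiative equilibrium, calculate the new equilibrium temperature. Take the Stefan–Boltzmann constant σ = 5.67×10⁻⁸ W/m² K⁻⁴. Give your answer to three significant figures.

With the new albedo, S(1−α₂)/4 = 0.9815 W/m², so T₂ = 64.50 K.

64.5 kelvin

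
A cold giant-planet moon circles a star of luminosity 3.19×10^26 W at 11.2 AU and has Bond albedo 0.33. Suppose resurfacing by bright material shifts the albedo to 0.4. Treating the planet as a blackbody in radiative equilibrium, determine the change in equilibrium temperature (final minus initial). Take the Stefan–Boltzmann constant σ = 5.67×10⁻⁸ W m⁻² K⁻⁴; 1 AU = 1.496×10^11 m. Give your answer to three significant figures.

Orbital distance: d = 11.2 AU = 1.676×10^12 m.
Spreading L over a sphere of radius d: S = 3.19×10^26/(4π·1.68×10^12²) = 9.042 W m⁻².
With α = 0.33, T₁ = 71.89 K.
Final:   T₂ = [S(1−0.4)/(4σ)]^(1/4) = 69.94 K.
ΔT = T₂ − T₁ = -1.956 K.

-1.96 K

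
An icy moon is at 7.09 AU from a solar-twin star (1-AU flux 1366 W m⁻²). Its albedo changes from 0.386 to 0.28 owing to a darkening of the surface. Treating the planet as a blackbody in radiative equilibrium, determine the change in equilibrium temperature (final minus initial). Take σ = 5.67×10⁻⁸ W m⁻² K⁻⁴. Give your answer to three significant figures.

By the inverse-square law, S = 1366/7.09² = 27.17 W m⁻².
Before: T₁ = [27.17·0.614/(4σ)]^(1/4) = 92.61 K.
With α = 0.28, T₂ = 96.37 K.
ΔT = T₂ − T₁ = 3.762 K.

3.76 K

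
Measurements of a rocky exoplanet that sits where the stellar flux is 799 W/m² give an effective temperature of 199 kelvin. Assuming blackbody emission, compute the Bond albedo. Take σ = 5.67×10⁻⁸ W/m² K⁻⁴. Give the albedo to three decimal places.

0.555

Rearranging the radiative balance, α = 1 − 4σT⁴/S.
4σT⁴ = 4·5.67×10⁻⁸·(199)⁴ = 355.7 W/m².
Hence α = 1 − 355.7/799.0 = 0.5548.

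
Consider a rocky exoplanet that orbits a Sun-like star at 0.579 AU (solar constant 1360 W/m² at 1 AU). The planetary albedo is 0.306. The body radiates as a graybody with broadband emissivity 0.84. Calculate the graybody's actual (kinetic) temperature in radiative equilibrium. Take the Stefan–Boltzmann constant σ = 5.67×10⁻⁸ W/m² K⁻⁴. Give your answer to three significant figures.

Flux at the orbit: S = 1360/(0.579)² = 4057 W/m².
The planet absorbs (1−α)S over its disc πR² and re-emits over 4πR², so the mean absorbed flux is (1−0.306)·4057/4 = 703.9 W/m².
Radiative balance εσT⁴ = 703.9 gives T = [703.9/(0.84·σ)]^(1/4) = 348.7 K.

349 K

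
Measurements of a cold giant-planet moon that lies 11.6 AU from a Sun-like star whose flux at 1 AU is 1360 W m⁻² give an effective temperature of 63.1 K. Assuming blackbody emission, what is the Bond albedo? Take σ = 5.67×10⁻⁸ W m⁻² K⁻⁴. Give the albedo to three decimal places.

0.644

Flux at the orbit: S = 1360/(11.6)² = 10.11 W m⁻².
From σT⁴ = S(1−α)/4 we invert for α: 1−α = 4σT⁴/S.
σT⁴ = 0.8989 W m⁻², so 4σT⁴ = 3.596 W m⁻².
1−α = 3.596/10.11 = 0.3557, so α = 0.6443.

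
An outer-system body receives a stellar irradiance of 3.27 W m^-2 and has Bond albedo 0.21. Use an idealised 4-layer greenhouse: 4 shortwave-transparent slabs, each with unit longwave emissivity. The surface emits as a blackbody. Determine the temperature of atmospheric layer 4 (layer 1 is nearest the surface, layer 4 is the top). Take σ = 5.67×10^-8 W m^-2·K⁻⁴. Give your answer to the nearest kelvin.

58 kelvin

Top-of-atmosphere balance: σT_e⁴ = S(1−α)/4 = 0.6458 W m^-2 → T_e = 58.09 K.
The net upward flux σT_e⁴ is constant between every pair of levels, so T_k⁴ = (N+1−k)T_e⁴.
With k = 4: T_4 = (4+1−4)^¼·58.09 K = 58.09 K.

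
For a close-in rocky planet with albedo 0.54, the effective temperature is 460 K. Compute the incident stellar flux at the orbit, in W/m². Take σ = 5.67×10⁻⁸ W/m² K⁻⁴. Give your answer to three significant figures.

From S(1−α)/4 = σT⁴: S = 4σT⁴/(1−α).
σT⁴ = 5.67×10⁻⁸·(460)⁴ = 2539 W/m².
S = 4·2539/0.46 = 22080 W/m².

22100 W/m²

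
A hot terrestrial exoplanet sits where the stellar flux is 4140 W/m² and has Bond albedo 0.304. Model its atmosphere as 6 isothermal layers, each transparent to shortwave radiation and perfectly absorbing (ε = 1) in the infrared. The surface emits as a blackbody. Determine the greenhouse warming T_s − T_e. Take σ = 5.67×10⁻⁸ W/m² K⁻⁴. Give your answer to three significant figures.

The effective emission temperature is T_e = [S(1−α)/(4σ)]^¼ = 335.7 K.
T_s = (N+1)^(1/4)·T_e = 546.1 K.
So the greenhouse effect raises the surface by 546.1 − 335.7 = 210.4 K.

210 kelvin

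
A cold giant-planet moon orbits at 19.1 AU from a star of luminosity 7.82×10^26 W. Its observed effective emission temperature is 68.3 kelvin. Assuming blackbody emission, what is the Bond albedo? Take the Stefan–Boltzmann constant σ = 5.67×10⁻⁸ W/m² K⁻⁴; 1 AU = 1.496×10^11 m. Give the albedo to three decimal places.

d = 19.1 × 1.496×10^11 m = 2.857×10^12 m.
Flux at the orbit: S = L/(4πd²) = 7.82×10^26/(4π·(2.86×10^12)²) = 7.622 W/m².
Energy balance: S(1−α)/4 = σT⁴, so 1−α = 4σT⁴/S.
4σT⁴ = 4·5.67×10⁻⁸·(68.3)⁴ = 4.935 W/m².
1−α = 4.935/7.622 = 0.6475, so α = 0.3525.

0.352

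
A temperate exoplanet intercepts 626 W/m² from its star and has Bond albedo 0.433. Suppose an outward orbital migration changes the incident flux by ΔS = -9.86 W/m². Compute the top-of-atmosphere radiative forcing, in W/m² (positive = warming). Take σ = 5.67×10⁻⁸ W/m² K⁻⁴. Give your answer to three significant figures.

-1.40 W/m²

ΔF = Δ[S(1−α)]/4 = (1−0.433)·-9.86/4 = -1.398 W/m².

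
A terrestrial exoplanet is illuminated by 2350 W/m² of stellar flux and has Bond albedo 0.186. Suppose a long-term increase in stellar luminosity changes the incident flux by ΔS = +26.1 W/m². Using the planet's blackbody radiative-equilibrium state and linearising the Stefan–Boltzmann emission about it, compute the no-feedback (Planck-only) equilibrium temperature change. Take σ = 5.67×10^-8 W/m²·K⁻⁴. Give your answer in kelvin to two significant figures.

Reference equilibrium: T_e = [S(1−α)/(4σ)]^(1/4) = 303.0 K.
ΔF = Δ[S(1−α)]/4 = (1−0.186)·+26.1/4 = 5.311 W/m².
The Planck feedback parameter is 4σT_e³ = 6.312 W/m²/K.
ΔT₀ = ΔF/λ_P = 5.311/6.312 = 0.841 K.

0.84 K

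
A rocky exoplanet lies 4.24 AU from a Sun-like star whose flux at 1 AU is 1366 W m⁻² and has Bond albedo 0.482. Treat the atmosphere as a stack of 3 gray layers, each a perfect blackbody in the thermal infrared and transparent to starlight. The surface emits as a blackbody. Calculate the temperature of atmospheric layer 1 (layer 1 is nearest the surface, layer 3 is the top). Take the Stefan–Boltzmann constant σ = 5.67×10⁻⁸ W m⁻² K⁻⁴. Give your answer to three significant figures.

By the inverse-square law, S = 1366/4.24² = 75.98 W m⁻².
Top-of-atmosphere balance: σT_e⁴ = S(1−α)/4 = 9.840 W m⁻² → T_e = 114.8 K.
In the N-layer model, layer k (counted from the surface) has T_k = (N+1−k)^(1/4)·T_e.
With k = 1: T_1 = (3+1−1)^¼·114.8 K = 151.1 K.

151 K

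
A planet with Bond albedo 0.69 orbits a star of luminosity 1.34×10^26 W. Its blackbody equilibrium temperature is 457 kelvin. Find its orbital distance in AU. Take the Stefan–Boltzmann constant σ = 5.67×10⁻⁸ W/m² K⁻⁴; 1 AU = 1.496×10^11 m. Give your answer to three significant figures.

0.122 AU

Required flux: S = 4σT⁴/(1−α) = 31910 W/m².
S = L/(4πd²) → d = √(L/4πS) = √(1.34×10^26/(4π·31910)) = 1.828×10^10 m = 0.1222 AU.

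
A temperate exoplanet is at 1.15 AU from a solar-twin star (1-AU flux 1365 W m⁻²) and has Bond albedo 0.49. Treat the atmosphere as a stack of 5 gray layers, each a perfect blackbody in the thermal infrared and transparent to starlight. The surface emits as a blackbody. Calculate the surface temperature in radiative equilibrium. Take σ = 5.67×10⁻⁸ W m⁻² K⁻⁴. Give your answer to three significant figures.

By the inverse-square law, S = 1365/1.15² = 1032 W m⁻².
Top-of-atmosphere balance: σT_e⁴ = S(1−α)/4 = 131.6 W m⁻² → T_e = 219.5 K.
For an N-layer opaque stack, T_s⁴ = (N+1)T_e⁴, hence T_s = (6)^(1/4)×219.5 K = 343.5 K.

344 K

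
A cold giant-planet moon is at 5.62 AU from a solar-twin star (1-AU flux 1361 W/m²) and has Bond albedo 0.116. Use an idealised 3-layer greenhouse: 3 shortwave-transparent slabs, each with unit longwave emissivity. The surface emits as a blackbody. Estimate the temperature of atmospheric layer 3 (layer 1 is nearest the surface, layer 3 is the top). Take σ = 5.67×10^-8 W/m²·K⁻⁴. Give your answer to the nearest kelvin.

114 K

Irradiance scales as 1/d², so S = 1361 W/m² × (1/5.62)² = 43.09 W/m².
The effective emission temperature is T_e = [S(1−α)/(4σ)]^¼ = 113.8 K.
Each opaque layer satisfies 2T_j⁴ = T_{j−1}⁴ + T_{j+1}⁴, giving T_k⁴ = (N+1−k)T_e⁴.
With k = 3: T_3 = (3+1−3)^¼·113.8 K = 113.8 K.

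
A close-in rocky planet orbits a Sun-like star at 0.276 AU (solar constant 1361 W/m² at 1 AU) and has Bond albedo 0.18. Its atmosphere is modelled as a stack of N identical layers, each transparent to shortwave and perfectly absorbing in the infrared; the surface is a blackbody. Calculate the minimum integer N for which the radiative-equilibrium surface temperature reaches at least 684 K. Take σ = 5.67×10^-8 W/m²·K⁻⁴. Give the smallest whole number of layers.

Flux at the orbit: S = 1361/(0.276)² = 17870 W/m².
The effective emission temperature is T_e = [S(1−α)/(4σ)]^¼ = 504.1 K.
Need (N+1)T_e⁴ ≥ T_s⁴, i.e. N+1 ≥ (684/504.1)⁴ = 3.389.
So N ≥ 2.389; the smallest integer is N = 3.

3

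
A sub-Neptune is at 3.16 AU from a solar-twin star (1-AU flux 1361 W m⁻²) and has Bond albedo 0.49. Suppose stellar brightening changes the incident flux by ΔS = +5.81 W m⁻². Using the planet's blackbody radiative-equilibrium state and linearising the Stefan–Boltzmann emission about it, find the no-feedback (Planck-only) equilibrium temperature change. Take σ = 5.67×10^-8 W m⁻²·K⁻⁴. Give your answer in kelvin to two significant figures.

By the inverse-square law, S = 1361/3.16² = 136.3 W m⁻².
The baseline emission temperature is T_e = 132.3 K.
ΔF = Δ[S(1−α)]/4 = (1−0.49)·+5.81/4 = 0.7408 W m⁻².
The Planck feedback parameter is 4σT_e³ = 0.5254 W m⁻²/K.
Hence the no-feedback warming is ΔF/(4σT_e³) = 1.41 K.

1.4 K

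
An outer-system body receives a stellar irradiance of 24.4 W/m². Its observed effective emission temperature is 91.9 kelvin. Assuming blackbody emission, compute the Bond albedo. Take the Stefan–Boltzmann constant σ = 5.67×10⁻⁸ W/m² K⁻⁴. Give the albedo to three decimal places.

0.337

Rearranging the radiative balance, α = 1 − 4σT⁴/S.
σT⁴ = 4.044 W/m², so 4σT⁴ = 16.18 W/m².
Hence α = 1 − 16.18/24.40 = 0.3370.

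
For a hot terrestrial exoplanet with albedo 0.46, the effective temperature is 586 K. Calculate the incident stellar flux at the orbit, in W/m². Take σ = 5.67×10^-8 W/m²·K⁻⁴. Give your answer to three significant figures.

From S(1−α)/4 = σT⁴: S = 4σT⁴/(1−α).
The emitted flux is σT⁴ = 6686 W/m².
S = 4·6686/0.54 = 49530 W/m².

49500 W/m²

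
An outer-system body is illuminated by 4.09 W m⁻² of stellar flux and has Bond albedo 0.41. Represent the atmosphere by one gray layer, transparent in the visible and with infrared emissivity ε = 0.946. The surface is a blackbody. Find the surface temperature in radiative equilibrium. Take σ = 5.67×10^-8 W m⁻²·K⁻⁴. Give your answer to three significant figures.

67.0 kelvin

Effective emission temperature (TOA balance): σT_e⁴ = S(1−α)/4 = 0.6033 W m⁻² → T_e = 57.11 K.
For a single slab of emissivity ε, T_s⁴ = 2T_e⁴/(2−ε); thus T_s = 57.11·(1.898)^(1/4) = 67.03 K.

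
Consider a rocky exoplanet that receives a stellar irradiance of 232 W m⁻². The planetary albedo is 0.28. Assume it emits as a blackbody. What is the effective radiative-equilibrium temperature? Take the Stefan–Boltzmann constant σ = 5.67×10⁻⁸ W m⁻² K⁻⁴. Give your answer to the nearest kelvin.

165 K

Averaging over the sphere, the absorbed flux is S(1−α)/4 = 41.76 W m⁻².
In equilibrium σT⁴ equals this, so T = 164.7 K.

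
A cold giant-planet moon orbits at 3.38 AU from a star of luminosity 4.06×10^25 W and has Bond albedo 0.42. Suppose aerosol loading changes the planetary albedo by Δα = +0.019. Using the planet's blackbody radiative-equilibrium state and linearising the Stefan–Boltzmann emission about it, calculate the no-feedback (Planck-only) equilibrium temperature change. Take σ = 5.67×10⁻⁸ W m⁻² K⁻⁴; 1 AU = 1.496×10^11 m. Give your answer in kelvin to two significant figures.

Orbital distance: d = 3.38 AU = 5.056×10^11 m.
Flux at the orbit: S = L/(4πd²) = 4.06×10^25/(4π·(5.06×10^11)²) = 12.64 W m⁻².
Unperturbed T_e = [12.64·(1−0.42)/(4σ)]^¼ = 75.40 K.
TOA radiative forcing: ΔF = −S·Δα/4 = −12.64·(+0.019)/4 = -0.06002 W m⁻².
Planck response: λ_P = 4σT_e³ = 4·5.67×10⁻⁸·(75.40)³ = 0.09721 W m⁻²/K.
Hence the no-feedback warming is ΔF/(4σT_e³) = -0.617 K.

-0.62 kelvin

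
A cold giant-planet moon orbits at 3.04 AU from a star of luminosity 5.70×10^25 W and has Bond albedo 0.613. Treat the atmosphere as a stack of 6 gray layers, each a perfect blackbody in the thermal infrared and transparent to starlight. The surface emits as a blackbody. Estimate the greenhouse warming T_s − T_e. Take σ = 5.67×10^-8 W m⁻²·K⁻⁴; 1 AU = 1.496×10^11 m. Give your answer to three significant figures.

49.0 K

Orbital distance: d = 3.04 AU = 4.548×10^11 m.
Flux at the orbit: S = L/(4πd²) = 5.70×10^25/(4π·(4.55×10^11)²) = 21.93 W m⁻².
Top-of-atmosphere balance: σT_e⁴ = S(1−α)/4 = 2.122 W m⁻² → T_e = 78.21 K.
Surface: T_s = (7)^¼·T_e = 127.2 K.
Warming: T_s − T_e = 49.01 K.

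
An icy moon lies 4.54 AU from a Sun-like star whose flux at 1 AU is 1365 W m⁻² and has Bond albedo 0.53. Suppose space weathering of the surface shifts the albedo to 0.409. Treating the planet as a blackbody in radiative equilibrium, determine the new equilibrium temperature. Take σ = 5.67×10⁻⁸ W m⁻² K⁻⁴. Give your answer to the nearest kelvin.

Irradiance scales as 1/d², so S = 1365 W m⁻² × (1/4.54)² = 66.22 W m⁻².
New equilibrium: T₂ = [(1−0.409)·66.22/(4σ)]^(1/4) = 114.6 K.

115 K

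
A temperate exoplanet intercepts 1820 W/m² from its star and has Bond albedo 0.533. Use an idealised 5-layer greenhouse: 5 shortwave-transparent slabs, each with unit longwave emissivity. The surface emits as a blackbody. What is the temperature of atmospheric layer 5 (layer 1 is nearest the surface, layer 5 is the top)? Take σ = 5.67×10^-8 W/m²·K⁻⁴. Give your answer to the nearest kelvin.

247 kelvin

OLR = S(1−α)/4 = 212.5 W/m²; the top layer radiates at T_e = 247.4 K.
The net upward flux σT_e⁴ is constant between every pair of levels, so T_k⁴ = (N+1−k)T_e⁴.
With k = 5: T_5 = (5+1−5)^¼·247.4 K = 247.4 K.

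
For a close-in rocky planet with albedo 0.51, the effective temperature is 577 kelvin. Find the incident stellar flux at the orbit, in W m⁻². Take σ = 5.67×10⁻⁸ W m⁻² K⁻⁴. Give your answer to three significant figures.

Invert the energy balance for S: S = 4σT⁴/(1−α).
The emitted flux is σT⁴ = 6285 W m⁻².
S = 4·6285/0.49 = 51300 W m⁻².

51300 W m⁻²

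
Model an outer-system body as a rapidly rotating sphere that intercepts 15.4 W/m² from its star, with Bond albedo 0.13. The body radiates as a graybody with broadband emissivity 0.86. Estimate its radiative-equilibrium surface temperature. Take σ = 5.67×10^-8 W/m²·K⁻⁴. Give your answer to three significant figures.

The planet absorbs (1−α)S over its disc πR² and re-emits over 4πR², so the mean absorbed flux is (1−0.13)·15.40/4 = 3.349 W/m².
Equating to εσT⁴ with ε = 0.86: T = (3.349/0.86σ)^(1/4) = 91.04 K.

91.0 K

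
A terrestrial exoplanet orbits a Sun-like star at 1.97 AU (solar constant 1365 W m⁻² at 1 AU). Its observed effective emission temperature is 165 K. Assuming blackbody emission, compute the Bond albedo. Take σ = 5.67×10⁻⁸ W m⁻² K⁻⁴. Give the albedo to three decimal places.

Irradiance scales as 1/d², so S = 1365 W m⁻² × (1/1.97)² = 351.7 W m⁻².
Rearranging the radiative balance, α = 1 − 4σT⁴/S.
σT⁴ = 42.03 W m⁻², so 4σT⁴ = 168.1 W m⁻².
1−α = 168.1/351.7 = 0.4779, so α = 0.5221.

0.522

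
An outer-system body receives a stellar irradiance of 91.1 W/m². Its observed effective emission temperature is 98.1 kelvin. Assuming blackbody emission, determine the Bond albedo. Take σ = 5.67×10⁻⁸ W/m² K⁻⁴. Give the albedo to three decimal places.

0.769

Rearranging the radiative balance, α = 1 − 4σT⁴/S.
σT⁴ = 5.251 W/m², so 4σT⁴ = 21.00 W/m².
1−α = 21.00/91.10 = 0.2306, so α = 0.7694.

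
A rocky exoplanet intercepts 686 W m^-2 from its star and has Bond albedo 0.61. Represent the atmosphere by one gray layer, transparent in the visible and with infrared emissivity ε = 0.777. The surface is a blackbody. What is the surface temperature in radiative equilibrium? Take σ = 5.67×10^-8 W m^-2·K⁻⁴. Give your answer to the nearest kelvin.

The planet radiates to space at T_e = [S(1−α)/(4σ)]^(1/4) = 185.3 K.
Surface balance with a leaky layer gives σT_s⁴ = σT_e⁴·2/(2−ε), so T_s = T_e·[2/(2−0.777)]^(1/4) = 209.6 K.

210 K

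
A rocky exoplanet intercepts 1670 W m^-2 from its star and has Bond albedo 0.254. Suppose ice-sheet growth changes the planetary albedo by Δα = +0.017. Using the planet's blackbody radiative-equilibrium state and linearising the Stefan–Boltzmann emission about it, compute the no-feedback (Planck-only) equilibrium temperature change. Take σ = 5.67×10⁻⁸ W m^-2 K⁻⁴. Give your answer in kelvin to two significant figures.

-1.6 K

Unperturbed T_e = [1670·(1−0.254)/(4σ)]^¼ = 272.2 K.
ΔF = −(S/4)Δα = −(1670/4)×(+0.017) = -7.098 W m^-2.
Planck response: λ_P = 4σT_e³ = 4·5.67×10⁻⁸·(272.2)³ = 4.576 W m^-2/K.
So ΔT₀ = -7.098/4.576 = -1.55 K.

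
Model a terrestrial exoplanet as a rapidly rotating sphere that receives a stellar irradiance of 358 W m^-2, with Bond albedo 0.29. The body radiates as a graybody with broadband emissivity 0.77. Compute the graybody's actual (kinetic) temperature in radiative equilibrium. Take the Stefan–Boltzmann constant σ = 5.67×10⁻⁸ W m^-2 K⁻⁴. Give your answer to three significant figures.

195 K

Averaging over the sphere, the absorbed flux is S(1−α)/4 = 63.54 W m^-2.
Radiative balance εσT⁴ = 63.54 gives T = [63.54/(0.77·σ)]^(1/4) = 195.3 K.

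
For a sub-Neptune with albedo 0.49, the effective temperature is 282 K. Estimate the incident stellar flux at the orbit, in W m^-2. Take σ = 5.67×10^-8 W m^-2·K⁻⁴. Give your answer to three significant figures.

2810 W m^-2

From S(1−α)/4 = σT⁴: S = 4σT⁴/(1−α).
σT⁴ = 5.67×10⁻⁸·(282)⁴ = 358.6 W m^-2.
So S = 4×358.6/(1−0.49) = 2812 W m^-2.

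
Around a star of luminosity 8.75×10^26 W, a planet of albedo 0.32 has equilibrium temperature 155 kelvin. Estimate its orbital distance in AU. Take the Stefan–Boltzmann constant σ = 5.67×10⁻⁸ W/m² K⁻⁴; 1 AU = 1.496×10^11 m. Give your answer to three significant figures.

4.02 AU

Required flux: S = 4σT⁴/(1−α) = 192.5 W/m².
From L = 4πd²S, d = √(8.75×10^26/(4π·192.5)) = 6.014×10^11 m = 4.020 AU.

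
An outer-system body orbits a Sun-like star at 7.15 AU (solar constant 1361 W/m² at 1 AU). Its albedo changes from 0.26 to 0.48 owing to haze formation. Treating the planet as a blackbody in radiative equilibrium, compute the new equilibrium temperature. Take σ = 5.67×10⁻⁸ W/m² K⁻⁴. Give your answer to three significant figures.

Flux at the orbit: S = 1361/(7.15)² = 26.62 W/m².
T₂ = [S(1−α₂)/(4σ)]^(1/4) = [26.62·0.52/(4σ)]^(1/4) = 88.39 K.

88.4 kelvin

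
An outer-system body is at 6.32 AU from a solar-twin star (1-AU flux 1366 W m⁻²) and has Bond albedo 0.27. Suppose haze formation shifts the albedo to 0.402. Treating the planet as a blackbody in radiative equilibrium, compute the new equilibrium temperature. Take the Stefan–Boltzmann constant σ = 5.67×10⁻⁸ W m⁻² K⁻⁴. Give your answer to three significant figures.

Irradiance scales as 1/d², so S = 1366 W m⁻² × (1/6.32)² = 34.20 W m⁻².
With the new albedo, S(1−α₂)/4 = 5.113 W m⁻², so T₂ = 97.45 K.

97.4 kelvin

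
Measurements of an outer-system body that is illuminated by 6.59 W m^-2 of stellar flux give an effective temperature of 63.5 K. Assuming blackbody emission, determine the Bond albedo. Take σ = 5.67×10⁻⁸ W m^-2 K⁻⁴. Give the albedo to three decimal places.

0.440

From σT⁴ = S(1−α)/4 we invert for α: 1−α = 4σT⁴/S.
4σT⁴ = 4·5.67×10⁻⁸·(63.5)⁴ = 3.688 W m^-2.
1−α = 3.688/6.590 = 0.5596, so α = 0.4404.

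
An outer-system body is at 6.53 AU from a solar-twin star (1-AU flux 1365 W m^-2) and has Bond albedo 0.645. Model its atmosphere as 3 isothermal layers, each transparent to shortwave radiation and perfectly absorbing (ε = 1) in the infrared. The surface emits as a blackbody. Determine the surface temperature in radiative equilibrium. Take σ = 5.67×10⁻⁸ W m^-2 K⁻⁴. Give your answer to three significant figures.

Flux at the orbit: S = 1365/(6.53)² = 32.01 W m^-2.
The effective emission temperature is T_e = [S(1−α)/(4σ)]^¼ = 84.13 K.
Layer-by-layer balance gives σT_s⁴ = (N+1)σT_e⁴, so T_s = 4^¼·84.13 = 119.0 K.

119 K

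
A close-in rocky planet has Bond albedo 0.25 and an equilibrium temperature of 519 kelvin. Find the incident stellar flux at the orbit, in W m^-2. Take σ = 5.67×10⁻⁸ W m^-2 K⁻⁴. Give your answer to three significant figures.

Invert the energy balance for S: S = 4σT⁴/(1−α).
The emitted flux is σT⁴ = 4114 W m^-2.
S = 4·4114/0.75 = 21940 W m^-2.

21900 W m^-2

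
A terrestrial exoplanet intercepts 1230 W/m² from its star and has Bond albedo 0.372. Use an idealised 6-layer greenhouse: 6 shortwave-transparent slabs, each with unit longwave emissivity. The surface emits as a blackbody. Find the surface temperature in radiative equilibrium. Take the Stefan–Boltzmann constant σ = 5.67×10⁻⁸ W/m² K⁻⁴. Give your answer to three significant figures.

OLR = S(1−α)/4 = 193.1 W/m²; the top layer radiates at T_e = 241.6 K.
With N = 6 opaque layers, T_s = (N+1)^(1/4)·T_e = 7^(1/4)·241.6 = 392.9 K.

393 K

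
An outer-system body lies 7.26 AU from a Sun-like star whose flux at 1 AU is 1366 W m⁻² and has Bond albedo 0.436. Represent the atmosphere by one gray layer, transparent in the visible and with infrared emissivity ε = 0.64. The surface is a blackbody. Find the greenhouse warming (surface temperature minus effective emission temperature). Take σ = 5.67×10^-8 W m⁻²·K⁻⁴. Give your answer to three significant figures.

9.07 K

Irradiance scales as 1/d², so S = 1366 W m⁻² × (1/7.26)² = 25.92 W m⁻².
Effective emission temperature (TOA balance): σT_e⁴ = S(1−α)/4 = 3.654 W m⁻² → T_e = 89.60 K.
For a single slab of emissivity ε, T_s⁴ = 2T_e⁴/(2−ε); thus T_s = 89.60·(1.471)^(1/4) = 98.67 K.
Greenhouse warming: T_s − T_e = 9.069 K.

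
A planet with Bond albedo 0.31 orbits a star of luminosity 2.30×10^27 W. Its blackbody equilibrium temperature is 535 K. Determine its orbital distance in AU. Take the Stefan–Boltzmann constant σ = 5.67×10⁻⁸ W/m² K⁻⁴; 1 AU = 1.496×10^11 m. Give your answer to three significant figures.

Required flux: S = 4σT⁴/(1−α) = 26930 W/m².
S = L/(4πd²) → d = √(L/4πS) = √(2.30×10^27/(4π·26930)) = 8.244×10^10 m = 0.5511 AU.

0.551 AU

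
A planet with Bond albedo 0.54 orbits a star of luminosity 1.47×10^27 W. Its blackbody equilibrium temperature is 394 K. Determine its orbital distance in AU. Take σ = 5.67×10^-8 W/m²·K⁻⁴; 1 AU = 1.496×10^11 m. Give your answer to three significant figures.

Energy balance gives S = 4σT⁴/(1−α) = 11880 W/m².
From L = 4πd²S, d = √(1.47×10^27/(4π·11880)) = 9.922×10^10 m = 0.6633 AU.

0.663 AU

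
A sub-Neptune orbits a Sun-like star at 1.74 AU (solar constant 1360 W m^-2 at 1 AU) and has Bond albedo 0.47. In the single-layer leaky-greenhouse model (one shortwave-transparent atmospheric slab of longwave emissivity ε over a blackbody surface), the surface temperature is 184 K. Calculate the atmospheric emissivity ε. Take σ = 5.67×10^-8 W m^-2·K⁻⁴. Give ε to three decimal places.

By the inverse-square law, S = 1360/1.74² = 449.2 W m^-2.
Effective temperature: T_e = [S(1−α)/(4σ)]^(1/4) = 180.0 K.
T_s⁴ = T_e⁴·2/(2−ε) → ε = 2 − 2(T_e/T_s)⁴ = 2 − 2·(180.0/184)⁴ = 0.1684.

0.168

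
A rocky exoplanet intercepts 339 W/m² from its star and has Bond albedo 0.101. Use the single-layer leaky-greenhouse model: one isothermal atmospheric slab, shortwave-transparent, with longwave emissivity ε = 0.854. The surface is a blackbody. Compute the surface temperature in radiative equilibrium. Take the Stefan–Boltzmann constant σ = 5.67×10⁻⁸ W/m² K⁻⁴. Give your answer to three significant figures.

220 K

The planet radiates to space at T_e = [S(1−α)/(4σ)]^(1/4) = 191.5 K.
The surface balance (absorbed SW + ε·downward IR = σT_s⁴) with T_a⁴ = T_s⁴/2 reduces to T_s = T_e·[2/(2−ε)]^¼ = 220.1 K.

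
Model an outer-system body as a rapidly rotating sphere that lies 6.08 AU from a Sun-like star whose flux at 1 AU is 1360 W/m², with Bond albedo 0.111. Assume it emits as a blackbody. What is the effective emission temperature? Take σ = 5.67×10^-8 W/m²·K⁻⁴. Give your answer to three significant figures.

110 K

Irradiance scales as 1/d², so S = 1360 W/m² × (1/6.08)² = 36.79 W/m².
Averaging over the sphere, the absorbed flux is S(1−α)/4 = 8.177 W/m².
Set σT⁴ = 8.177 → T = (8.177/σ)^(1/4) = 109.6 K.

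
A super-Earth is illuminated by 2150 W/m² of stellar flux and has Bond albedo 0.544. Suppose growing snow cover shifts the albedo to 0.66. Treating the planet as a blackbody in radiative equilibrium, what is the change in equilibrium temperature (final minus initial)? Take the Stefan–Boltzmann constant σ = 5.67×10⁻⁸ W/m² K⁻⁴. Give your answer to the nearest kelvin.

-18 kelvin

Initial: T₁ = [S(1−0.544)/(4σ)]^(1/4) = 256.4 K.
After:  T₂ = [2150·0.34/(4σ)]^(1/4) = 238.3 K.
Change: 238.3 − 256.4 = -18.14 K.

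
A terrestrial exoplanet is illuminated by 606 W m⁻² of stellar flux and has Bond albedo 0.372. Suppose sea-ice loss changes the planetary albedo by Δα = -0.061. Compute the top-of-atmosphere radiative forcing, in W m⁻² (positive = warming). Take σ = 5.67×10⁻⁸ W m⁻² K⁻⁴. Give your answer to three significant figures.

9.24 W m⁻²

TOA radiative forcing: ΔF = −S·Δα/4 = −606.0·(-0.061)/4 = 9.242 W m⁻².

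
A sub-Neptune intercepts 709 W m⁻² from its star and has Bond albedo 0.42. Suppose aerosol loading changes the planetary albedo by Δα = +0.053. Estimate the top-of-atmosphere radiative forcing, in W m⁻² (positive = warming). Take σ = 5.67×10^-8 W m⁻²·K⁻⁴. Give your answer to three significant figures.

TOA radiative forcing: ΔF = −S·Δα/4 = −709.0·(+0.053)/4 = -9.394 W m⁻².

-9.39 W m⁻²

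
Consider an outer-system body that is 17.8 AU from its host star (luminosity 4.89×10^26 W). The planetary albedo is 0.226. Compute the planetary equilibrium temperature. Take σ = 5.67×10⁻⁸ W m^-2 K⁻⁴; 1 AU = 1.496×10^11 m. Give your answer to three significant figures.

Orbital distance: d = 17.8 AU = 2.663×10^12 m.
Flux at the orbit: S = L/(4πd²) = 4.89×10^26/(4π·(2.66×10^12)²) = 5.488 W m^-2.
The planet absorbs (1−α)S over its disc πR² and re-emits over 4πR², so the mean absorbed flux is (1−0.226)·5.488/4 = 1.062 W m^-2.
Set σT⁴ = 1.062 → T = (1.062/σ)^(1/4) = 65.78 K.

65.8 K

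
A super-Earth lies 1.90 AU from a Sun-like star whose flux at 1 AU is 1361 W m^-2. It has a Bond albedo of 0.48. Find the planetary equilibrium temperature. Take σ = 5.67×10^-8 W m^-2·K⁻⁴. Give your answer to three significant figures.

171 K

Flux at the orbit: S = 1361/(1.90)² = 377.0 W m^-2.
The planet absorbs (1−α)S over its disc πR² and re-emits over 4πR², so the mean absorbed flux is (1−0.48)·377.0/4 = 49.01 W m^-2.
Set σT⁴ = 49.01 → T = (49.01/σ)^(1/4) = 171.5 K.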